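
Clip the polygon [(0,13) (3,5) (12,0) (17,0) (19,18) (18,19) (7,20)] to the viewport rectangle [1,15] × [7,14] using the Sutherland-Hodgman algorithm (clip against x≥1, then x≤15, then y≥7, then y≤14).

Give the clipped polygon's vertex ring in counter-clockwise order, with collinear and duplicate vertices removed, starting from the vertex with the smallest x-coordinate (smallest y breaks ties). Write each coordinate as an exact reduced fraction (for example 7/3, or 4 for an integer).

Clipped polygon: [(1,31/3) (9/4,7) (15,7) (15,14) (1,14)]

1. After x ≥ 1: [(1,14) (1,31/3) (3,5) (12,0) (17,0) (19,18) (18,19) (7,20)]
2. After x ≤ 15: [(1,14) (1,31/3) (3,5) (12,0) (15,0) (15,212/11) (7,20)]
3. After y ≥ 7: [(1,14) (1,31/3) (9/4,7) (15,7) (15,212/11) (7,20)]
4. After y ≤ 14: [(1,14) (1,14) (1,31/3) (9/4,7) (15,7) (15,14)]
5. Canonical ring: [(1,31/3) (9/4,7) (15,7) (15,14) (1,14)]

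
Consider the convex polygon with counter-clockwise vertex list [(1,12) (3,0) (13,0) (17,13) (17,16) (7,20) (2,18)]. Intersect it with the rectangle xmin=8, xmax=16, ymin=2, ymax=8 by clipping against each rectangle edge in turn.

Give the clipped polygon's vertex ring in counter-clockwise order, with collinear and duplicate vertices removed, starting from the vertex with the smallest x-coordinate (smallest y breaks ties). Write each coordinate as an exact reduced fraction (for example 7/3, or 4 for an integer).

1. After x ≥ 8: [(8,0) (13,0) (17,13) (17,16) (8,98/5)]
2. After x ≤ 16: [(8,0) (13,0) (16,39/4) (16,82/5) (8,98/5)]
3. After y ≥ 2: [(8,2) (177/13,2) (16,39/4) (16,82/5) (8,98/5)]
4. After y ≤ 8: [(8,8) (8,2) (177/13,2) (201/13,8)]
5. Canonical ring: [(8,2) (177/13,2) (201/13,8) (8,8)]

Clipped polygon: [(8,2) (177/13,2) (201/13,8) (8,8)]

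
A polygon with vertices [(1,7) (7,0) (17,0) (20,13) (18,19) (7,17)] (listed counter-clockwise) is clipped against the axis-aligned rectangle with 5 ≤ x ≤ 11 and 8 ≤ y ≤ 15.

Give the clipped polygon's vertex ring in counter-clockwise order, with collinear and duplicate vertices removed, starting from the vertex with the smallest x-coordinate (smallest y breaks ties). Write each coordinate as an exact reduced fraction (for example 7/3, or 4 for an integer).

1. After x ≥ 5: [(5,41/3) (5,7/3) (7,0) (17,0) (20,13) (18,19) (7,17)]
2. After x ≤ 11: [(5,41/3) (5,7/3) (7,0) (11,0) (11,195/11) (7,17)]
3. After y ≥ 8: [(5,41/3) (5,8) (11,8) (11,195/11) (7,17)]
4. After y ≤ 15: [(29/5,15) (5,41/3) (5,8) (11,8) (11,15)]
5. Canonical ring: [(5,8) (11,8) (11,15) (29/5,15) (5,41/3)]

Clipped polygon: [(5,8) (11,8) (11,15) (29/5,15) (5,41/3)]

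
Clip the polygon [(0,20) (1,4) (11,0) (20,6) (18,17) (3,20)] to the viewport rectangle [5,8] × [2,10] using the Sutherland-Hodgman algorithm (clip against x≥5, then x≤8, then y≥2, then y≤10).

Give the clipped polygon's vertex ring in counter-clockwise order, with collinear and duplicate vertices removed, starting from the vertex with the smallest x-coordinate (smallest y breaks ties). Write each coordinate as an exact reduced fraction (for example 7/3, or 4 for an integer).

Clipped polygon: [(5,12/5) (6,2) (8,2) (8,10) (5,10)]

1. After x ≥ 5: [(5,12/5) (11,0) (20,6) (18,17) (5,98/5)]
2. After x ≤ 8: [(5,12/5) (8,6/5) (8,19) (5,98/5)]
3. After y ≥ 2: [(5,12/5) (6,2) (8,2) (8,19) (5,98/5)]
4. After y ≤ 10: [(5,10) (5,12/5) (6,2) (8,2) (8,10)]
5. Canonical ring: [(5,12/5) (6,2) (8,2) (8,10) (5,10)]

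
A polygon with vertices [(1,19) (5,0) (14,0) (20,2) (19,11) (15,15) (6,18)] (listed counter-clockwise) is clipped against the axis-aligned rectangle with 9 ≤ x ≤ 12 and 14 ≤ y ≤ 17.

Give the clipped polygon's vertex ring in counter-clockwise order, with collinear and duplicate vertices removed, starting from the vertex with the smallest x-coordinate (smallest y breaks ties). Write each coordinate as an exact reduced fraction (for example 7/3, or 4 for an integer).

1. After x ≥ 9: [(9,0) (14,0) (20,2) (19,11) (15,15) (9,17)]
2. After x ≤ 12: [(9,0) (12,0) (12,16) (9,17)]
3. After y ≥ 14: [(9,14) (12,14) (12,16) (9,17)]
4. After y ≤ 17: [(9,14) (12,14) (12,16) (9,17)]
5. Canonical ring: [(9,14) (12,14) (12,16) (9,17)]

Clipped polygon: [(9,14) (12,14) (12,16) (9,17)]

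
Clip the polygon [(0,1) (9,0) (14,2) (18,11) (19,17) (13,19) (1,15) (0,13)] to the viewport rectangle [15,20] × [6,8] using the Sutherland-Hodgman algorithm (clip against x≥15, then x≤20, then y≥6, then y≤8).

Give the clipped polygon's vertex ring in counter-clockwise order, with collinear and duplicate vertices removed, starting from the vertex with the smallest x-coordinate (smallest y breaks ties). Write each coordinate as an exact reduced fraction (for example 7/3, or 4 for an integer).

Clipped polygon: [(15,6) (142/9,6) (50/3,8) (15,8)]

1. After x ≥ 15: [(15,17/4) (18,11) (19,17) (15,55/3)]
2. After x ≤ 20: [(15,17/4) (18,11) (19,17) (15,55/3)]
3. After y ≥ 6: [(15,6) (142/9,6) (18,11) (19,17) (15,55/3)]
4. After y ≤ 8: [(15,8) (15,6) (142/9,6) (50/3,8)]
5. Canonical ring: [(15,6) (142/9,6) (50/3,8) (15,8)]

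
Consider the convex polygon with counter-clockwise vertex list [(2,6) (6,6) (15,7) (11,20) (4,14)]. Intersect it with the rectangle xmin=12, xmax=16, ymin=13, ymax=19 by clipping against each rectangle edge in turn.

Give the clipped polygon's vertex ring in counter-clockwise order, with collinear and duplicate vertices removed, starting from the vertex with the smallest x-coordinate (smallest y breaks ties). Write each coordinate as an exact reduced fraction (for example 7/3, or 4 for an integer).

1. After x ≥ 12: [(12,20/3) (15,7) (12,67/4)]
2. After x ≤ 16: [(12,20/3) (15,7) (12,67/4)]
3. After y ≥ 13: [(12,13) (171/13,13) (12,67/4)]
4. After y ≤ 19: [(12,13) (171/13,13) (12,67/4)]
5. Canonical ring: [(12,13) (171/13,13) (12,67/4)]

Clipped polygon: [(12,13) (171/13,13) (12,67/4)]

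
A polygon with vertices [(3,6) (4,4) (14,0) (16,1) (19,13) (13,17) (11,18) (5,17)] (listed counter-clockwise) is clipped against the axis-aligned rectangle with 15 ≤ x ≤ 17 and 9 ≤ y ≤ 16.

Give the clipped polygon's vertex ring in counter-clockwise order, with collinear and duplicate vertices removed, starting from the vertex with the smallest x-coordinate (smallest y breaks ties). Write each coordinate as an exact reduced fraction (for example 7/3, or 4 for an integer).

1. After x ≥ 15: [(15,1/2) (16,1) (19,13) (15,47/3)]
2. After x ≤ 17: [(15,1/2) (16,1) (17,5) (17,43/3) (15,47/3)]
3. After y ≥ 9: [(15,9) (17,9) (17,43/3) (15,47/3)]
4. After y ≤ 16: [(15,9) (17,9) (17,43/3) (15,47/3)]
5. Canonical ring: [(15,9) (17,9) (17,43/3) (15,47/3)]

Clipped polygon: [(15,9) (17,9) (17,43/3) (15,47/3)]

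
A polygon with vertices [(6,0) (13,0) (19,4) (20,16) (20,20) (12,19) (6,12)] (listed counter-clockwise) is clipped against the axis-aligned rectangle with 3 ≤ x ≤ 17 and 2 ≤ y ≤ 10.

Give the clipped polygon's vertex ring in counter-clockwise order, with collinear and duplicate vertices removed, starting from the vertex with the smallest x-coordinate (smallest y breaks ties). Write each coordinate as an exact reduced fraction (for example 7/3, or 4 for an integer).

Clipped polygon: [(6,2) (16,2) (17,8/3) (17,10) (6,10)]

1. After x ≥ 3: [(6,0) (13,0) (19,4) (20,16) (20,20) (12,19) (6,12)]
2. After x ≤ 17: [(6,0) (13,0) (17,8/3) (17,157/8) (12,19) (6,12)]
3. After y ≥ 2: [(6,2) (16,2) (17,8/3) (17,157/8) (12,19) (6,12)]
4. After y ≤ 10: [(6,10) (6,2) (16,2) (17,8/3) (17,10)]
5. Canonical ring: [(6,2) (16,2) (17,8/3) (17,10) (6,10)]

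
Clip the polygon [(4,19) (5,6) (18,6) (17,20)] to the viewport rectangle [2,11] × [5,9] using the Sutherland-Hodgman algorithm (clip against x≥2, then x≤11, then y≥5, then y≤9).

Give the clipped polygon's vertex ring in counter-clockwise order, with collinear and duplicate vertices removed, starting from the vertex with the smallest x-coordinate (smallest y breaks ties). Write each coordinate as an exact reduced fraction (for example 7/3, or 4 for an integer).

Clipped polygon: [(62/13,9) (5,6) (11,6) (11,9)]

1. After x ≥ 2: [(4,19) (5,6) (18,6) (17,20)]
2. After x ≤ 11: [(11,254/13) (4,19) (5,6) (11,6)]
3. After y ≥ 5: [(11,254/13) (4,19) (5,6) (11,6)]
4. After y ≤ 9: [(11,9) (62/13,9) (5,6) (11,6)]
5. Canonical ring: [(62/13,9) (5,6) (11,6) (11,9)]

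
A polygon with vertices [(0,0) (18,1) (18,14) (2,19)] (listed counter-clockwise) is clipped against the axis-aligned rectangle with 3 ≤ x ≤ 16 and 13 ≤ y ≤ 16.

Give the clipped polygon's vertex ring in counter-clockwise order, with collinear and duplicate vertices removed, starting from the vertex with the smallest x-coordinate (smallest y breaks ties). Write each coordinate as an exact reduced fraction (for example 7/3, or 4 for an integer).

1. After x ≥ 3: [(3,1/6) (18,1) (18,14) (3,299/16)]
2. After x ≤ 16: [(3,1/6) (16,8/9) (16,117/8) (3,299/16)]
3. After y ≥ 13: [(3,13) (16,13) (16,117/8) (3,299/16)]
4. After y ≤ 16: [(3,16) (3,13) (16,13) (16,117/8) (58/5,16)]
5. Canonical ring: [(3,13) (16,13) (16,117/8) (58/5,16) (3,16)]

Clipped polygon: [(3,13) (16,13) (16,117/8) (58/5,16) (3,16)]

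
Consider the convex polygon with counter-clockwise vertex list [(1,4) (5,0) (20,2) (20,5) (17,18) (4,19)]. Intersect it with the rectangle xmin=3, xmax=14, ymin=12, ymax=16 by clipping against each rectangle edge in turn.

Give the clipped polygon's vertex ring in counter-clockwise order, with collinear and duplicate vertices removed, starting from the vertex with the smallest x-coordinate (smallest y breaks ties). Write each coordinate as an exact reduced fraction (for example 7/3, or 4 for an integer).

Clipped polygon: [(3,12) (14,12) (14,16) (17/5,16) (3,14)]

1. After x ≥ 3: [(3,14) (3,2) (5,0) (20,2) (20,5) (17,18) (4,19)]
2. After x ≤ 14: [(3,14) (3,2) (5,0) (14,6/5) (14,237/13) (4,19)]
3. After y ≥ 12: [(3,14) (3,12) (14,12) (14,237/13) (4,19)]
4. After y ≤ 16: [(17/5,16) (3,14) (3,12) (14,12) (14,16)]
5. Canonical ring: [(3,12) (14,12) (14,16) (17/5,16) (3,14)]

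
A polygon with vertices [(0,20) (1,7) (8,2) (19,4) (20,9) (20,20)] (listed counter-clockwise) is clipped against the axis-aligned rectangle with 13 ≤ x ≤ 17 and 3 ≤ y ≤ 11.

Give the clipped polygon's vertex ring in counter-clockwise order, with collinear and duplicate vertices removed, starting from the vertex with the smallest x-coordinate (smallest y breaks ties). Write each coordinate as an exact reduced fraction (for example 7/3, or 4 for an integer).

1. After x ≥ 13: [(13,20) (13,32/11) (19,4) (20,9) (20,20)]
2. After x ≤ 17: [(17,20) (13,20) (13,32/11) (17,40/11)]
3. After y ≥ 3: [(17,20) (13,20) (13,3) (27/2,3) (17,40/11)]
4. After y ≤ 11: [(17,11) (13,11) (13,3) (27/2,3) (17,40/11)]
5. Canonical ring: [(13,3) (27/2,3) (17,40/11) (17,11) (13,11)]

Clipped polygon: [(13,3) (27/2,3) (17,40/11) (17,11) (13,11)]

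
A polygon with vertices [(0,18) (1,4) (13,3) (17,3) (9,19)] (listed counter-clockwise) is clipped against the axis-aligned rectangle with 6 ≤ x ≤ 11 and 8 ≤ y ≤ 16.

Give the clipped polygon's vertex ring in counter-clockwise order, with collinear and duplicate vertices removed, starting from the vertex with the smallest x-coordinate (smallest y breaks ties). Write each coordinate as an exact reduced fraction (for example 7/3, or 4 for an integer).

1. After x ≥ 6: [(6,56/3) (6,43/12) (13,3) (17,3) (9,19)]
2. After x ≤ 11: [(6,56/3) (6,43/12) (11,19/6) (11,15) (9,19)]
3. After y ≥ 8: [(6,56/3) (6,8) (11,8) (11,15) (9,19)]
4. After y ≤ 16: [(6,16) (6,8) (11,8) (11,15) (21/2,16)]
5. Canonical ring: [(6,8) (11,8) (11,15) (21/2,16) (6,16)]

Clipped polygon: [(6,8) (11,8) (11,15) (21/2,16) (6,16)]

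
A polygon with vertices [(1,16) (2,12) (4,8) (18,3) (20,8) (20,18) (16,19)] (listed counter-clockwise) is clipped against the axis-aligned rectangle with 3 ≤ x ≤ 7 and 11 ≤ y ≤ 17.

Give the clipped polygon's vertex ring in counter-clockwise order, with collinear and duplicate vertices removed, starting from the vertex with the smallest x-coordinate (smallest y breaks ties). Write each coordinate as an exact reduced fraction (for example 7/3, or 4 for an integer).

Clipped polygon: [(3,11) (7,11) (7,17) (6,17) (3,82/5)]

1. After x ≥ 3: [(3,82/5) (3,10) (4,8) (18,3) (20,8) (20,18) (16,19)]
2. After x ≤ 7: [(7,86/5) (3,82/5) (3,10) (4,8) (7,97/14)]
3. After y ≥ 11: [(7,11) (7,86/5) (3,82/5) (3,11)]
4. After y ≤ 17: [(7,11) (7,17) (6,17) (3,82/5) (3,11)]
5. Canonical ring: [(3,11) (7,11) (7,17) (6,17) (3,82/5)]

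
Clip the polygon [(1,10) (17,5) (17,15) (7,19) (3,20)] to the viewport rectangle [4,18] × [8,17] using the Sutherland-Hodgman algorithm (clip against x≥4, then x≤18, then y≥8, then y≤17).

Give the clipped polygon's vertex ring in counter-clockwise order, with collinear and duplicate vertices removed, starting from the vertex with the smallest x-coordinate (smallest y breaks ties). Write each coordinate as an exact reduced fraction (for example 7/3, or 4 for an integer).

1. After x ≥ 4: [(4,145/16) (17,5) (17,15) (7,19) (4,79/4)]
2. After x ≤ 18: [(4,145/16) (17,5) (17,15) (7,19) (4,79/4)]
3. After y ≥ 8: [(4,145/16) (37/5,8) (17,8) (17,15) (7,19) (4,79/4)]
4. After y ≤ 17: [(4,17) (4,145/16) (37/5,8) (17,8) (17,15) (12,17)]
5. Canonical ring: [(4,145/16) (37/5,8) (17,8) (17,15) (12,17) (4,17)]

Clipped polygon: [(4,145/16) (37/5,8) (17,8) (17,15) (12,17) (4,17)]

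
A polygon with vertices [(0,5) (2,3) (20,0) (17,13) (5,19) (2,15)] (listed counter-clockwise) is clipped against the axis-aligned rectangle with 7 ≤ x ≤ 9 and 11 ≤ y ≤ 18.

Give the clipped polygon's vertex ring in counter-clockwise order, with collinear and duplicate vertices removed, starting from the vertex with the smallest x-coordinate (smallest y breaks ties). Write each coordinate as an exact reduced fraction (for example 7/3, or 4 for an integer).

1. After x ≥ 7: [(7,13/6) (20,0) (17,13) (7,18)]
2. After x ≤ 9: [(7,13/6) (9,11/6) (9,17) (7,18)]
3. After y ≥ 11: [(7,11) (9,11) (9,17) (7,18)]
4. After y ≤ 18: [(7,11) (9,11) (9,17) (7,18)]
5. Canonical ring: [(7,11) (9,11) (9,17) (7,18)]

Clipped polygon: [(7,11) (9,11) (9,17) (7,18)]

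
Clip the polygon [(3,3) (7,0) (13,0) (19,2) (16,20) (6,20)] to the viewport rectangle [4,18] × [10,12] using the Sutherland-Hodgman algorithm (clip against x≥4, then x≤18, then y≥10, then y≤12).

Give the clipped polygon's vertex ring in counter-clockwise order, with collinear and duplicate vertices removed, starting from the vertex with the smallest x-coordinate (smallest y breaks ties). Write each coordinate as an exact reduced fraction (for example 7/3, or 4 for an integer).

Clipped polygon: [(72/17,10) (53/3,10) (52/3,12) (78/17,12)]

1. After x ≥ 4: [(4,26/3) (4,9/4) (7,0) (13,0) (19,2) (16,20) (6,20)]
2. After x ≤ 18: [(4,26/3) (4,9/4) (7,0) (13,0) (18,5/3) (18,8) (16,20) (6,20)]
3. After y ≥ 10: [(72/17,10) (53/3,10) (16,20) (6,20)]
4. After y ≤ 12: [(78/17,12) (72/17,10) (53/3,10) (52/3,12)]
5. Canonical ring: [(72/17,10) (53/3,10) (52/3,12) (78/17,12)]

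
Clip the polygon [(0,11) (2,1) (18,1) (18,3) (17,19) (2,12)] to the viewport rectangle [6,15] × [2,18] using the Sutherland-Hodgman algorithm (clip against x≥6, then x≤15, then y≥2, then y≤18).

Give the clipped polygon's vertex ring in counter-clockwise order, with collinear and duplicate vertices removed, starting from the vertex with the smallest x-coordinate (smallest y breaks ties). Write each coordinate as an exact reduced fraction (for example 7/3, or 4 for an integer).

1. After x ≥ 6: [(6,1) (18,1) (18,3) (17,19) (6,208/15)]
2. After x ≤ 15: [(6,1) (15,1) (15,271/15) (6,208/15)]
3. After y ≥ 2: [(6,2) (15,2) (15,271/15) (6,208/15)]
4. After y ≤ 18: [(6,2) (15,2) (15,18) (104/7,18) (6,208/15)]
5. Canonical ring: [(6,2) (15,2) (15,18) (104/7,18) (6,208/15)]

Clipped polygon: [(6,2) (15,2) (15,18) (104/7,18) (6,208/15)]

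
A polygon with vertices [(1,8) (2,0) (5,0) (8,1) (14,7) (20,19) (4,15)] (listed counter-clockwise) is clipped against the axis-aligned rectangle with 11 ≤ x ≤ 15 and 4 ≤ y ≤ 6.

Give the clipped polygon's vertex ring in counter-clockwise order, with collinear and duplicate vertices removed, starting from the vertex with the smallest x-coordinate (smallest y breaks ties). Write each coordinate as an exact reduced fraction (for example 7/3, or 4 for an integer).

1. After x ≥ 11: [(11,4) (14,7) (20,19) (11,67/4)]
2. After x ≤ 15: [(11,4) (14,7) (15,9) (15,71/4) (11,67/4)]
3. After y ≥ 4: [(11,4) (14,7) (15,9) (15,71/4) (11,67/4)]
4. After y ≤ 6: [(11,6) (11,4) (13,6)]
5. Canonical ring: [(11,4) (13,6) (11,6)]

Clipped polygon: [(11,4) (13,6) (11,6)]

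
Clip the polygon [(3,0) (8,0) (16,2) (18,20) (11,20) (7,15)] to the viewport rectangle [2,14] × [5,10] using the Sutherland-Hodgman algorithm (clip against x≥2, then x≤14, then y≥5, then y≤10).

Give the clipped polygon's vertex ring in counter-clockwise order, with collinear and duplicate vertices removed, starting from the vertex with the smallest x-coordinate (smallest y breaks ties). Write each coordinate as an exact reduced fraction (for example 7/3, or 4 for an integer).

1. After x ≥ 2: [(3,0) (8,0) (16,2) (18,20) (11,20) (7,15)]
2. After x ≤ 14: [(3,0) (8,0) (14,3/2) (14,20) (11,20) (7,15)]
3. After y ≥ 5: [(13/3,5) (14,5) (14,20) (11,20) (7,15)]
4. After y ≤ 10: [(17/3,10) (13/3,5) (14,5) (14,10)]
5. Canonical ring: [(13/3,5) (14,5) (14,10) (17/3,10)]

Clipped polygon: [(13/3,5) (14,5) (14,10) (17/3,10)]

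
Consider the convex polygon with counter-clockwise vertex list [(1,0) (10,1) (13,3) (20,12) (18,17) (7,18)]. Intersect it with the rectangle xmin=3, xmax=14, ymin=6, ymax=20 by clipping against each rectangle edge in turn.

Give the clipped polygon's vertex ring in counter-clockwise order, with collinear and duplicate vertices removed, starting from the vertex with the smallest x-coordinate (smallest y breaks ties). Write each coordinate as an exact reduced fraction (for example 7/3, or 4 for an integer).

1. After x ≥ 3: [(3,6) (3,2/9) (10,1) (13,3) (20,12) (18,17) (7,18)]
2. After x ≤ 14: [(3,6) (3,2/9) (10,1) (13,3) (14,30/7) (14,191/11) (7,18)]
3. After y ≥ 6: [(3,6) (3,6) (14,6) (14,191/11) (7,18)]
4. After y ≤ 20: [(3,6) (3,6) (14,6) (14,191/11) (7,18)]
5. Canonical ring: [(3,6) (14,6) (14,191/11) (7,18)]

Clipped polygon: [(3,6) (14,6) (14,191/11) (7,18)]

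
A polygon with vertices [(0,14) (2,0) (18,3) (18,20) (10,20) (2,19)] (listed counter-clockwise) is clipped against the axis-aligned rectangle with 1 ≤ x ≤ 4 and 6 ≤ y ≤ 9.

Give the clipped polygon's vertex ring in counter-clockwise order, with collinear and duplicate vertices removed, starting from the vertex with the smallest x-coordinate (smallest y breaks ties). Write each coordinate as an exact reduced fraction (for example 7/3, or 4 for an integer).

1. After x ≥ 1: [(1,33/2) (1,7) (2,0) (18,3) (18,20) (10,20) (2,19)]
2. After x ≤ 4: [(1,33/2) (1,7) (2,0) (4,3/8) (4,77/4) (2,19)]
3. After y ≥ 6: [(1,33/2) (1,7) (8/7,6) (4,6) (4,77/4) (2,19)]
4. After y ≤ 9: [(1,9) (1,7) (8/7,6) (4,6) (4,9)]
5. Canonical ring: [(1,7) (8/7,6) (4,6) (4,9) (1,9)]

Clipped polygon: [(1,7) (8/7,6) (4,6) (4,9) (1,9)]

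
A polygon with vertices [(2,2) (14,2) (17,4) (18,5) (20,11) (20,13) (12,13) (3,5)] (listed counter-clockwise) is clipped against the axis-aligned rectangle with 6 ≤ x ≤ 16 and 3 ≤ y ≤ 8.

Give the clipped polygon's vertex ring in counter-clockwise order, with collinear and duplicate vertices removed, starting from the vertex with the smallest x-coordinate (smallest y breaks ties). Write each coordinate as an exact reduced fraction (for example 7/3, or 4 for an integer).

Clipped polygon: [(6,3) (31/2,3) (16,10/3) (16,8) (51/8,8) (6,23/3)]

1. After x ≥ 6: [(6,2) (14,2) (17,4) (18,5) (20,11) (20,13) (12,13) (6,23/3)]
2. After x ≤ 16: [(6,2) (14,2) (16,10/3) (16,13) (12,13) (6,23/3)]
3. After y ≥ 3: [(6,3) (31/2,3) (16,10/3) (16,13) (12,13) (6,23/3)]
4. After y ≤ 8: [(6,3) (31/2,3) (16,10/3) (16,8) (51/8,8) (6,23/3)]
5. Canonical ring: [(6,3) (31/2,3) (16,10/3) (16,8) (51/8,8) (6,23/3)]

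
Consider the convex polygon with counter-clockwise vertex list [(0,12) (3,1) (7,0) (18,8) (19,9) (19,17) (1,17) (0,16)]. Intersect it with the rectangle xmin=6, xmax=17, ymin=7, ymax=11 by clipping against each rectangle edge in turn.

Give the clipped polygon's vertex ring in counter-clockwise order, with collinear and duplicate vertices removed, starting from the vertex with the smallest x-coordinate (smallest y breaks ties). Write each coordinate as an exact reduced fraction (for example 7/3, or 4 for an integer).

1. After x ≥ 6: [(6,1/4) (7,0) (18,8) (19,9) (19,17) (6,17)]
2. After x ≤ 17: [(6,1/4) (7,0) (17,80/11) (17,17) (6,17)]
3. After y ≥ 7: [(6,7) (133/8,7) (17,80/11) (17,17) (6,17)]
4. After y ≤ 11: [(6,11) (6,7) (133/8,7) (17,80/11) (17,11)]
5. Canonical ring: [(6,7) (133/8,7) (17,80/11) (17,11) (6,11)]

Clipped polygon: [(6,7) (133/8,7) (17,80/11) (17,11) (6,11)]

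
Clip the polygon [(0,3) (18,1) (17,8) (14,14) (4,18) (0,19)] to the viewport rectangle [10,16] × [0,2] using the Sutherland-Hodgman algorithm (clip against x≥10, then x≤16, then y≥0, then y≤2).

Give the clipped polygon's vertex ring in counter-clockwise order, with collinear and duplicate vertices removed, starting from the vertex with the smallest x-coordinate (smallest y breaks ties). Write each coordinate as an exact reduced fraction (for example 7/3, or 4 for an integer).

Clipped polygon: [(10,17/9) (16,11/9) (16,2) (10,2)]

1. After x ≥ 10: [(10,17/9) (18,1) (17,8) (14,14) (10,78/5)]
2. After x ≤ 16: [(10,17/9) (16,11/9) (16,10) (14,14) (10,78/5)]
3. After y ≥ 0: [(10,17/9) (16,11/9) (16,10) (14,14) (10,78/5)]
4. After y ≤ 2: [(10,2) (10,17/9) (16,11/9) (16,2)]
5. Canonical ring: [(10,17/9) (16,11/9) (16,2) (10,2)]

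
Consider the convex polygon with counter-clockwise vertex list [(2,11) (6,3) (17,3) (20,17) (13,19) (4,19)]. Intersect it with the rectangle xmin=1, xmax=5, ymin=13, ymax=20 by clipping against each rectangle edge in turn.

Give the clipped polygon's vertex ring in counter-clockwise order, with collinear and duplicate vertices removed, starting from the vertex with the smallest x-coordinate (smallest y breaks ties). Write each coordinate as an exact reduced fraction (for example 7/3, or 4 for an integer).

1. After x ≥ 1: [(2,11) (6,3) (17,3) (20,17) (13,19) (4,19)]
2. After x ≤ 5: [(2,11) (5,5) (5,19) (4,19)]
3. After y ≥ 13: [(5/2,13) (5,13) (5,19) (4,19)]
4. After y ≤ 20: [(5/2,13) (5,13) (5,19) (4,19)]
5. Canonical ring: [(5/2,13) (5,13) (5,19) (4,19)]

Clipped polygon: [(5/2,13) (5,13) (5,19) (4,19)]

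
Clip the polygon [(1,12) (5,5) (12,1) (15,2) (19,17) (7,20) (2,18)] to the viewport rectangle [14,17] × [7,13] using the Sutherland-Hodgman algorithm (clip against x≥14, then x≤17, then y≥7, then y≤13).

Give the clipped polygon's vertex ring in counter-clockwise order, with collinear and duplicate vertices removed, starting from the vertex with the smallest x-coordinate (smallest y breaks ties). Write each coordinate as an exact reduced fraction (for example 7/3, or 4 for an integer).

Clipped polygon: [(14,7) (49/3,7) (17,19/2) (17,13) (14,13)]

1. After x ≥ 14: [(14,5/3) (15,2) (19,17) (14,73/4)]
2. After x ≤ 17: [(14,5/3) (15,2) (17,19/2) (17,35/2) (14,73/4)]
3. After y ≥ 7: [(14,7) (49/3,7) (17,19/2) (17,35/2) (14,73/4)]
4. After y ≤ 13: [(14,13) (14,7) (49/3,7) (17,19/2) (17,13)]
5. Canonical ring: [(14,7) (49/3,7) (17,19/2) (17,13) (14,13)]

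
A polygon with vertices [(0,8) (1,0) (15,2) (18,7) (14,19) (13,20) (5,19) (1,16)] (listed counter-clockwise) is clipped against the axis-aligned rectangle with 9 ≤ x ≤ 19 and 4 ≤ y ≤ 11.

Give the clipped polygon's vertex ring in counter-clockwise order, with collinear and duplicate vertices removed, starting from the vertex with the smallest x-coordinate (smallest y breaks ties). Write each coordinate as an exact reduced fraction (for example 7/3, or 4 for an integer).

Clipped polygon: [(9,4) (81/5,4) (18,7) (50/3,11) (9,11)]

1. After x ≥ 9: [(9,8/7) (15,2) (18,7) (14,19) (13,20) (9,39/2)]
2. After x ≤ 19: [(9,8/7) (15,2) (18,7) (14,19) (13,20) (9,39/2)]
3. After y ≥ 4: [(9,4) (81/5,4) (18,7) (14,19) (13,20) (9,39/2)]
4. After y ≤ 11: [(9,11) (9,4) (81/5,4) (18,7) (50/3,11)]
5. Canonical ring: [(9,4) (81/5,4) (18,7) (50/3,11) (9,11)]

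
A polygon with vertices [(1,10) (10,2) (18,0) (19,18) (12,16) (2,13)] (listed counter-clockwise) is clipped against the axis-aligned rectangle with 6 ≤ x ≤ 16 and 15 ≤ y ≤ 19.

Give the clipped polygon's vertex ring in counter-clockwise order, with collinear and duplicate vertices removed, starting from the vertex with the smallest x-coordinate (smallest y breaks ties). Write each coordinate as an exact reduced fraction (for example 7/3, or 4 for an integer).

1. After x ≥ 6: [(6,50/9) (10,2) (18,0) (19,18) (12,16) (6,71/5)]
2. After x ≤ 16: [(6,50/9) (10,2) (16,1/2) (16,120/7) (12,16) (6,71/5)]
3. After y ≥ 15: [(16,15) (16,120/7) (12,16) (26/3,15)]
4. After y ≤ 19: [(16,15) (16,120/7) (12,16) (26/3,15)]
5. Canonical ring: [(26/3,15) (16,15) (16,120/7) (12,16)]

Clipped polygon: [(26/3,15) (16,15) (16,120/7) (12,16)]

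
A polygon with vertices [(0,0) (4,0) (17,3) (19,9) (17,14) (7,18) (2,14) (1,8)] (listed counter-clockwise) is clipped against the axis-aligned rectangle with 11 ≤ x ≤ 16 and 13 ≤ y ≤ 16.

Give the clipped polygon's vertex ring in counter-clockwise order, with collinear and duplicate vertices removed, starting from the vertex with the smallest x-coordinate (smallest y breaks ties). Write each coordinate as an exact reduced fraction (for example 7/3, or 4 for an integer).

Clipped polygon: [(11,13) (16,13) (16,72/5) (12,16) (11,16)]

1. After x ≥ 11: [(11,21/13) (17,3) (19,9) (17,14) (11,82/5)]
2. After x ≤ 16: [(11,21/13) (16,36/13) (16,72/5) (11,82/5)]
3. After y ≥ 13: [(11,13) (16,13) (16,72/5) (11,82/5)]
4. After y ≤ 16: [(11,16) (11,13) (16,13) (16,72/5) (12,16)]
5. Canonical ring: [(11,13) (16,13) (16,72/5) (12,16) (11,16)]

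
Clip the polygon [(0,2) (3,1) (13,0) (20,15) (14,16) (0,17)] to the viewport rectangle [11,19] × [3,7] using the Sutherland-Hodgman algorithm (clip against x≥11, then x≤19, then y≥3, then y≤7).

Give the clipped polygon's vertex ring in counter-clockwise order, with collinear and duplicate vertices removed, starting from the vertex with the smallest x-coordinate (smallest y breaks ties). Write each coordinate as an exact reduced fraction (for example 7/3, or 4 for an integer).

1. After x ≥ 11: [(11,1/5) (13,0) (20,15) (14,16) (11,227/14)]
2. After x ≤ 19: [(11,1/5) (13,0) (19,90/7) (19,91/6) (14,16) (11,227/14)]
3. After y ≥ 3: [(11,3) (72/5,3) (19,90/7) (19,91/6) (14,16) (11,227/14)]
4. After y ≤ 7: [(11,7) (11,3) (72/5,3) (244/15,7)]
5. Canonical ring: [(11,3) (72/5,3) (244/15,7) (11,7)]

Clipped polygon: [(11,3) (72/5,3) (244/15,7) (11,7)]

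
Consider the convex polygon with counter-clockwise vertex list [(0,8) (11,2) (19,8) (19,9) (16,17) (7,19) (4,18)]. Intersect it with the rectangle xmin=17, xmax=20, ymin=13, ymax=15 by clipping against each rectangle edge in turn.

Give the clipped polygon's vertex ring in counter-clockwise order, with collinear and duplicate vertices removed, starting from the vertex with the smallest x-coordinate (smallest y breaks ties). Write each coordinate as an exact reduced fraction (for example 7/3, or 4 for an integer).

1. After x ≥ 17: [(17,13/2) (19,8) (19,9) (17,43/3)]
2. After x ≤ 20: [(17,13/2) (19,8) (19,9) (17,43/3)]
3. After y ≥ 13: [(17,13) (35/2,13) (17,43/3)]
4. After y ≤ 15: [(17,13) (35/2,13) (17,43/3)]
5. Canonical ring: [(17,13) (35/2,13) (17,43/3)]

Clipped polygon: [(17,13) (35/2,13) (17,43/3)]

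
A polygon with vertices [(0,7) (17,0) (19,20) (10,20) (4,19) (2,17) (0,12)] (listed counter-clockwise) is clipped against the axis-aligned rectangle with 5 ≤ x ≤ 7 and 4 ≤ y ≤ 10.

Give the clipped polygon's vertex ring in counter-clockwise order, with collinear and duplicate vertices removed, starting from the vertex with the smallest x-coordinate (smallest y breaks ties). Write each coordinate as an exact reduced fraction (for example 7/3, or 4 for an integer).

Clipped polygon: [(5,84/17) (7,70/17) (7,10) (5,10)]

1. After x ≥ 5: [(5,84/17) (17,0) (19,20) (10,20) (5,115/6)]
2. After x ≤ 7: [(5,84/17) (7,70/17) (7,39/2) (5,115/6)]
3. After y ≥ 4: [(5,84/17) (7,70/17) (7,39/2) (5,115/6)]
4. After y ≤ 10: [(5,10) (5,84/17) (7,70/17) (7,10)]
5. Canonical ring: [(5,84/17) (7,70/17) (7,10) (5,10)]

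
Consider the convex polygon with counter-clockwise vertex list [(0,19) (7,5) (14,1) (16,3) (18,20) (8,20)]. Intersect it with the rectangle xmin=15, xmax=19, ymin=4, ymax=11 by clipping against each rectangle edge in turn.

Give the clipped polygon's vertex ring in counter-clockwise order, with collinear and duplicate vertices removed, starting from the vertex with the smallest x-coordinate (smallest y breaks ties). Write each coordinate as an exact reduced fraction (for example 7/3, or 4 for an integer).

1. After x ≥ 15: [(15,2) (16,3) (18,20) (15,20)]
2. After x ≤ 19: [(15,2) (16,3) (18,20) (15,20)]
3. After y ≥ 4: [(15,4) (274/17,4) (18,20) (15,20)]
4. After y ≤ 11: [(15,11) (15,4) (274/17,4) (288/17,11)]
5. Canonical ring: [(15,4) (274/17,4) (288/17,11) (15,11)]

Clipped polygon: [(15,4) (274/17,4) (288/17,11) (15,11)]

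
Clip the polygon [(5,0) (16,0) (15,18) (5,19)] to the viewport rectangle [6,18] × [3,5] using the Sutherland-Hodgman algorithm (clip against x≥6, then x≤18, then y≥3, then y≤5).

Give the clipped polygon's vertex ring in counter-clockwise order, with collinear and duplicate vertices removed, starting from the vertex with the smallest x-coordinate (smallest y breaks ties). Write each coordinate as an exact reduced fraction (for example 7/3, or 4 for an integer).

1. After x ≥ 6: [(6,0) (16,0) (15,18) (6,189/10)]
2. After x ≤ 18: [(6,0) (16,0) (15,18) (6,189/10)]
3. After y ≥ 3: [(6,3) (95/6,3) (15,18) (6,189/10)]
4. After y ≤ 5: [(6,5) (6,3) (95/6,3) (283/18,5)]
5. Canonical ring: [(6,3) (95/6,3) (283/18,5) (6,5)]

Clipped polygon: [(6,3) (95/6,3) (283/18,5) (6,5)]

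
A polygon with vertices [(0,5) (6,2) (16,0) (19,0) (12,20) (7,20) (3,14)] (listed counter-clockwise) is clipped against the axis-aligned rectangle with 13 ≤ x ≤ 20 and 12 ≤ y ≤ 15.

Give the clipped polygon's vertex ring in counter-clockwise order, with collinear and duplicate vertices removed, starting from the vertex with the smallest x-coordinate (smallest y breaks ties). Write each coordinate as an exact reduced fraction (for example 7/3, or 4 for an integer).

Clipped polygon: [(13,12) (74/5,12) (55/4,15) (13,15)]

1. After x ≥ 13: [(13,3/5) (16,0) (19,0) (13,120/7)]
2. After x ≤ 20: [(13,3/5) (16,0) (19,0) (13,120/7)]
3. After y ≥ 12: [(13,12) (74/5,12) (13,120/7)]
4. After y ≤ 15: [(13,15) (13,12) (74/5,12) (55/4,15)]
5. Canonical ring: [(13,12) (74/5,12) (55/4,15) (13,15)]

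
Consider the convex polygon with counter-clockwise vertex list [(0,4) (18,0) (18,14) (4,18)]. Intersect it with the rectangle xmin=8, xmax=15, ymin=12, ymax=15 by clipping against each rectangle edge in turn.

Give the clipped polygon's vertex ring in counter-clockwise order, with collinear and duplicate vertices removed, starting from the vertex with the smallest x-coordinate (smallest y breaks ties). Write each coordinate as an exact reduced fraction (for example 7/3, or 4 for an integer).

Clipped polygon: [(8,12) (15,12) (15,104/7) (29/2,15) (8,15)]

1. After x ≥ 8: [(8,20/9) (18,0) (18,14) (8,118/7)]
2. After x ≤ 15: [(8,20/9) (15,2/3) (15,104/7) (8,118/7)]
3. After y ≥ 12: [(8,12) (15,12) (15,104/7) (8,118/7)]
4. After y ≤ 15: [(8,15) (8,12) (15,12) (15,104/7) (29/2,15)]
5. Canonical ring: [(8,12) (15,12) (15,104/7) (29/2,15) (8,15)]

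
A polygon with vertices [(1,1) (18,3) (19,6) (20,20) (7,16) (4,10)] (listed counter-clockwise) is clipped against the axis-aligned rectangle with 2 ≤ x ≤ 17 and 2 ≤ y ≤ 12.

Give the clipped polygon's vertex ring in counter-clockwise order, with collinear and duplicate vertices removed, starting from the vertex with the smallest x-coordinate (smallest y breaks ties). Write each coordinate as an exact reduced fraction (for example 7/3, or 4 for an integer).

1. After x ≥ 2: [(2,4) (2,19/17) (18,3) (19,6) (20,20) (7,16) (4,10)]
2. After x ≤ 17: [(2,4) (2,19/17) (17,49/17) (17,248/13) (7,16) (4,10)]
3. After y ≥ 2: [(2,4) (2,2) (19/2,2) (17,49/17) (17,248/13) (7,16) (4,10)]
4. After y ≤ 12: [(2,4) (2,2) (19/2,2) (17,49/17) (17,12) (5,12) (4,10)]
5. Canonical ring: [(2,2) (19/2,2) (17,49/17) (17,12) (5,12) (4,10) (2,4)]

Clipped polygon: [(2,2) (19/2,2) (17,49/17) (17,12) (5,12) (4,10) (2,4)]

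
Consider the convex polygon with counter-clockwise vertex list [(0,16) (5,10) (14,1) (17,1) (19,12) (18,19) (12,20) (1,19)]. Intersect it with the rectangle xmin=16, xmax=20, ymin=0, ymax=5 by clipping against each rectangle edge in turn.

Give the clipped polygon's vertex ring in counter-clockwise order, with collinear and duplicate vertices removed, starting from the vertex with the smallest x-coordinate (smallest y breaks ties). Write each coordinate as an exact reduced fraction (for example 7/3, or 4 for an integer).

1. After x ≥ 16: [(16,1) (17,1) (19,12) (18,19) (16,58/3)]
2. After x ≤ 20: [(16,1) (17,1) (19,12) (18,19) (16,58/3)]
3. After y ≥ 0: [(16,1) (17,1) (19,12) (18,19) (16,58/3)]
4. After y ≤ 5: [(16,5) (16,1) (17,1) (195/11,5)]
5. Canonical ring: [(16,1) (17,1) (195/11,5) (16,5)]

Clipped polygon: [(16,1) (17,1) (195/11,5) (16,5)]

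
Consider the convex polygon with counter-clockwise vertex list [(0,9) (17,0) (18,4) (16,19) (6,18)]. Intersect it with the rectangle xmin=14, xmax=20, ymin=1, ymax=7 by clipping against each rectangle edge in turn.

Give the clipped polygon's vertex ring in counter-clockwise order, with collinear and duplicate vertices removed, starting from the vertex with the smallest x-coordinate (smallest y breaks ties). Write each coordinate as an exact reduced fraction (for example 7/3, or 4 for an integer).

Clipped polygon: [(14,27/17) (136/9,1) (69/4,1) (18,4) (88/5,7) (14,7)]

1. After x ≥ 14: [(14,27/17) (17,0) (18,4) (16,19) (14,94/5)]
2. After x ≤ 20: [(14,27/17) (17,0) (18,4) (16,19) (14,94/5)]
3. After y ≥ 1: [(14,27/17) (136/9,1) (69/4,1) (18,4) (16,19) (14,94/5)]
4. After y ≤ 7: [(14,7) (14,27/17) (136/9,1) (69/4,1) (18,4) (88/5,7)]
5. Canonical ring: [(14,27/17) (136/9,1) (69/4,1) (18,4) (88/5,7) (14,7)]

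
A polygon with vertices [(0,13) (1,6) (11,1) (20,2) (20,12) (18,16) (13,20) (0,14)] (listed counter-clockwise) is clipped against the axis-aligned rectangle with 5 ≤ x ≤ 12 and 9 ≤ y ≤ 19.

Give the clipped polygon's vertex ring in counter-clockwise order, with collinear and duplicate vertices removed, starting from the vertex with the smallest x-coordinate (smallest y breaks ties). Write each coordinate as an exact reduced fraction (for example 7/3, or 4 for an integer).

1. After x ≥ 5: [(5,4) (11,1) (20,2) (20,12) (18,16) (13,20) (5,212/13)]
2. After x ≤ 12: [(5,4) (11,1) (12,10/9) (12,254/13) (5,212/13)]
3. After y ≥ 9: [(5,9) (12,9) (12,254/13) (5,212/13)]
4. After y ≤ 19: [(5,9) (12,9) (12,19) (65/6,19) (5,212/13)]
5. Canonical ring: [(5,9) (12,9) (12,19) (65/6,19) (5,212/13)]

Clipped polygon: [(5,9) (12,9) (12,19) (65/6,19) (5,212/13)]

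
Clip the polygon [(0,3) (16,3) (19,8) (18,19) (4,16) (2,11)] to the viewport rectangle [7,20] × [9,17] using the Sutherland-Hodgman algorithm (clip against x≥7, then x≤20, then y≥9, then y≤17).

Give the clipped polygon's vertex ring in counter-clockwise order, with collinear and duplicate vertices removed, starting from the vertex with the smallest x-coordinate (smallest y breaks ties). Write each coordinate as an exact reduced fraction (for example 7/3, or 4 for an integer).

Clipped polygon: [(7,9) (208/11,9) (200/11,17) (26/3,17) (7,233/14)]

1. After x ≥ 7: [(7,3) (16,3) (19,8) (18,19) (7,233/14)]
2. After x ≤ 20: [(7,3) (16,3) (19,8) (18,19) (7,233/14)]
3. After y ≥ 9: [(7,9) (208/11,9) (18,19) (7,233/14)]
4. After y ≤ 17: [(7,9) (208/11,9) (200/11,17) (26/3,17) (7,233/14)]
5. Canonical ring: [(7,9) (208/11,9) (200/11,17) (26/3,17) (7,233/14)]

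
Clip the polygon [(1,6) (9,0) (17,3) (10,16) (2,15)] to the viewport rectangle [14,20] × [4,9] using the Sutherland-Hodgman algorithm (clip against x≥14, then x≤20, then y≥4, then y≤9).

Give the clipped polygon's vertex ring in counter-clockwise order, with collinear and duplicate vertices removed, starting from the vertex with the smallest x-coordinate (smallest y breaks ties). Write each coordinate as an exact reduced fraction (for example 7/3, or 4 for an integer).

Clipped polygon: [(14,4) (214/13,4) (14,60/7)]

1. After x ≥ 14: [(14,15/8) (17,3) (14,60/7)]
2. After x ≤ 20: [(14,15/8) (17,3) (14,60/7)]
3. After y ≥ 4: [(14,4) (214/13,4) (14,60/7)]
4. After y ≤ 9: [(14,4) (214/13,4) (14,60/7)]
5. Canonical ring: [(14,4) (214/13,4) (14,60/7)]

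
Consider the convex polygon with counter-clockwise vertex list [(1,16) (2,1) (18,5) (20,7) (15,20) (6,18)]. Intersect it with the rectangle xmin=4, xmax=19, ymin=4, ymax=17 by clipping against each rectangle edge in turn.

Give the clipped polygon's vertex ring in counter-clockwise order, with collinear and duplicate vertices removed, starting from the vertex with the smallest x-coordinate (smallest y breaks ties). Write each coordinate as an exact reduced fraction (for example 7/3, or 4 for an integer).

Clipped polygon: [(4,4) (14,4) (18,5) (19,6) (19,48/5) (210/13,17) (4,17)]

1. After x ≥ 4: [(4,86/5) (4,3/2) (18,5) (20,7) (15,20) (6,18)]
2. After x ≤ 19: [(4,86/5) (4,3/2) (18,5) (19,6) (19,48/5) (15,20) (6,18)]
3. After y ≥ 4: [(4,86/5) (4,4) (14,4) (18,5) (19,6) (19,48/5) (15,20) (6,18)]
4. After y ≤ 17: [(4,17) (4,4) (14,4) (18,5) (19,6) (19,48/5) (210/13,17)]
5. Canonical ring: [(4,4) (14,4) (18,5) (19,6) (19,48/5) (210/13,17) (4,17)]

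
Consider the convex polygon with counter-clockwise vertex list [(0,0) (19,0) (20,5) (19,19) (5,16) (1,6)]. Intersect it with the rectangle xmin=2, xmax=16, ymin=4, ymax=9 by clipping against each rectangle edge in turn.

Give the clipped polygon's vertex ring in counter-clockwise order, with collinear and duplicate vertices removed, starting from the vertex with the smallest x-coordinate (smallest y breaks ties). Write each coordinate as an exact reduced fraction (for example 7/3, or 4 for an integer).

1. After x ≥ 2: [(2,0) (19,0) (20,5) (19,19) (5,16) (2,17/2)]
2. After x ≤ 16: [(2,0) (16,0) (16,257/14) (5,16) (2,17/2)]
3. After y ≥ 4: [(2,4) (16,4) (16,257/14) (5,16) (2,17/2)]
4. After y ≤ 9: [(2,4) (16,4) (16,9) (11/5,9) (2,17/2)]
5. Canonical ring: [(2,4) (16,4) (16,9) (11/5,9) (2,17/2)]

Clipped polygon: [(2,4) (16,4) (16,9) (11/5,9) (2,17/2)]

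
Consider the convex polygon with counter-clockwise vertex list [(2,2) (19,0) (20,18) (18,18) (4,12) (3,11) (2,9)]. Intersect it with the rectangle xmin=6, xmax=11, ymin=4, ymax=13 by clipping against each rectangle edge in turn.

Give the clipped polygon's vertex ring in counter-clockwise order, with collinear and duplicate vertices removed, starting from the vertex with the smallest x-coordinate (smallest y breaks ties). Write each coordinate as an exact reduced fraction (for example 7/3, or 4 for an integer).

1. After x ≥ 6: [(6,26/17) (19,0) (20,18) (18,18) (6,90/7)]
2. After x ≤ 11: [(6,26/17) (11,16/17) (11,15) (6,90/7)]
3. After y ≥ 4: [(6,4) (11,4) (11,15) (6,90/7)]
4. After y ≤ 13: [(6,4) (11,4) (11,13) (19/3,13) (6,90/7)]
5. Canonical ring: [(6,4) (11,4) (11,13) (19/3,13) (6,90/7)]

Clipped polygon: [(6,4) (11,4) (11,13) (19/3,13) (6,90/7)]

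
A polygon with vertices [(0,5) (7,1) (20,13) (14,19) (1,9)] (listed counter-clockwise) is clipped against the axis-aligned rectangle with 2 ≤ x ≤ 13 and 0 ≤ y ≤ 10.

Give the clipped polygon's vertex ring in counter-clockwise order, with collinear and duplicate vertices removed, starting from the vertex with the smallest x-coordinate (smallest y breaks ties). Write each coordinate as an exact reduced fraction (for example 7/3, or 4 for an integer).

1. After x ≥ 2: [(2,27/7) (7,1) (20,13) (14,19) (2,127/13)]
2. After x ≤ 13: [(2,27/7) (7,1) (13,85/13) (13,237/13) (2,127/13)]
3. After y ≥ 0: [(2,27/7) (7,1) (13,85/13) (13,237/13) (2,127/13)]
4. After y ≤ 10: [(2,27/7) (7,1) (13,85/13) (13,10) (23/10,10) (2,127/13)]
5. Canonical ring: [(2,27/7) (7,1) (13,85/13) (13,10) (23/10,10) (2,127/13)]

Clipped polygon: [(2,27/7) (7,1) (13,85/13) (13,10) (23/10,10) (2,127/13)]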